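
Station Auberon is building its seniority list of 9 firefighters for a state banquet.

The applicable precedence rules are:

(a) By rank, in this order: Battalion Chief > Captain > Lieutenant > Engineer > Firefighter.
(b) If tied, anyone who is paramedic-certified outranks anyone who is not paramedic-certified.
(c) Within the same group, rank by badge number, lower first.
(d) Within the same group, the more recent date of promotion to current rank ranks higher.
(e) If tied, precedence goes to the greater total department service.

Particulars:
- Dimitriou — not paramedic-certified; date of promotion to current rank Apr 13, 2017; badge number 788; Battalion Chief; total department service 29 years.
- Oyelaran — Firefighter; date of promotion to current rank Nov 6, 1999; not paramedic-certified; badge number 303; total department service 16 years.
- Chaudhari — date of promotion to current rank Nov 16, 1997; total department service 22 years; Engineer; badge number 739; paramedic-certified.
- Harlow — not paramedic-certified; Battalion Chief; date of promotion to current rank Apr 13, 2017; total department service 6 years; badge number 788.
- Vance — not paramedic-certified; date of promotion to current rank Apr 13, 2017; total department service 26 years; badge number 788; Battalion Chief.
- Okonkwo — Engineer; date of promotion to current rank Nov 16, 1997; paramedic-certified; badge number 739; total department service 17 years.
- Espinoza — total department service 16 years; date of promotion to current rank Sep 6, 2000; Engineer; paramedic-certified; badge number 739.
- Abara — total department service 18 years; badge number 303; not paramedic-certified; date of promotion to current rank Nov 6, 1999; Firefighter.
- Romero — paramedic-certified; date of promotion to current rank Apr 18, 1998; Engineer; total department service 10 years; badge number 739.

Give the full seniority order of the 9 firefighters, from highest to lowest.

Dimitriou, Vance, Harlow, Espinoza, Romero, Chaudhari, Okonkwo, Abara, Oyelaran

By rank: Dimitriou, Vance and Harlow (Battalion Chief); then Espinoza, Romero, Chaudhari and Okonkwo (Engineer); then Abara and Oyelaran (Firefighter).
Dimitriou, Vance and Harlow are each not paramedic-certified, so the next rule applies.
Dimitriou, Vance and Harlow all have badge number 788, so the next rule applies.
Dimitriou, Vance and Harlow all have date of promotion to current rank Apr 13, 2017, so the next rule applies.
Among Dimitriou, Vance and Harlow, by total department service (higher first): Dimitriou (29 years) before Vance (26 years) before Harlow (6 years).
Espinoza, Romero, Chaudhari and Okonkwo are each paramedic-certified, so the next rule applies.
Espinoza, Romero, Chaudhari and Okonkwo all have badge number 739, so the next rule applies.
Among Espinoza, Romero, Chaudhari and Okonkwo, by date of promotion to current rank (later first): Espinoza (Sep 6, 2000) before Romero (Apr 18, 1998) before Chaudhari and Okonkwo (Nov 16, 1997).
Among Chaudhari and Okonkwo, by total department service (higher first): Chaudhari (22 years) before Okonkwo (17 years).
Abara and Oyelaran are each not paramedic-certified, so the next rule applies.
Abara and Oyelaran both have badge number 303, so the next rule applies.
Abara and Oyelaran both have date of promotion to current rank Nov 6, 1999, so the next rule applies.
Among Abara and Oyelaran, by total department service (higher first): Abara (18 years) before Oyelaran (16 years).
Full order: Dimitriou, Vance, Harlow, Espinoza, Romero, Chaudhari, Okonkwo, Abara, Oyelaran.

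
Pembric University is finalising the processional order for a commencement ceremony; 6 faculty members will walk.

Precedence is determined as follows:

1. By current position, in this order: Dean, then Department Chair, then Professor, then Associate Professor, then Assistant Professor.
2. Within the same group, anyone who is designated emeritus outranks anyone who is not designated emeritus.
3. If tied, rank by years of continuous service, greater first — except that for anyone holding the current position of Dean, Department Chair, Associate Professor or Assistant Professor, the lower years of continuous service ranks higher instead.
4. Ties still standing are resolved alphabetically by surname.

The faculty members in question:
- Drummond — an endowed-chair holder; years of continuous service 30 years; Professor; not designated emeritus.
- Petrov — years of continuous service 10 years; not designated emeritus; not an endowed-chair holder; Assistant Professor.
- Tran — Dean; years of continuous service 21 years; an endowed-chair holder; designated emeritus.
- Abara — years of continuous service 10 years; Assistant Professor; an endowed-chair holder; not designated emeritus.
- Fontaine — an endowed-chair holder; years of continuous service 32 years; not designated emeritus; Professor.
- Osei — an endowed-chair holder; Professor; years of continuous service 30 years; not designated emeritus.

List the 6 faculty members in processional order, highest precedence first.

Tran, Fontaine, Drummond, Osei, Abara, Petrov

By current position: Tran (Dean); then Fontaine, Drummond and Osei (Professor); then Abara and Petrov (Assistant Professor).
Fontaine, Drummond and Osei are each not designated emeritus, so the next rule applies.
Among Fontaine, Drummond and Osei, by years of continuous service (higher first): Fontaine (32 years) before Drummond and Osei (30 years).
Among Drummond and Osei, alphabetically by surname: Drummond before Osei.
Abara and Petrov are each not designated emeritus, so the next rule applies.
Abara and Petrov both have years of continuous service 10 years, so the next rule applies.
Among Abara and Petrov, alphabetically by surname: Abara before Petrov.
Full order: Tran, Fontaine, Drummond, Osei, Abara, Petrov.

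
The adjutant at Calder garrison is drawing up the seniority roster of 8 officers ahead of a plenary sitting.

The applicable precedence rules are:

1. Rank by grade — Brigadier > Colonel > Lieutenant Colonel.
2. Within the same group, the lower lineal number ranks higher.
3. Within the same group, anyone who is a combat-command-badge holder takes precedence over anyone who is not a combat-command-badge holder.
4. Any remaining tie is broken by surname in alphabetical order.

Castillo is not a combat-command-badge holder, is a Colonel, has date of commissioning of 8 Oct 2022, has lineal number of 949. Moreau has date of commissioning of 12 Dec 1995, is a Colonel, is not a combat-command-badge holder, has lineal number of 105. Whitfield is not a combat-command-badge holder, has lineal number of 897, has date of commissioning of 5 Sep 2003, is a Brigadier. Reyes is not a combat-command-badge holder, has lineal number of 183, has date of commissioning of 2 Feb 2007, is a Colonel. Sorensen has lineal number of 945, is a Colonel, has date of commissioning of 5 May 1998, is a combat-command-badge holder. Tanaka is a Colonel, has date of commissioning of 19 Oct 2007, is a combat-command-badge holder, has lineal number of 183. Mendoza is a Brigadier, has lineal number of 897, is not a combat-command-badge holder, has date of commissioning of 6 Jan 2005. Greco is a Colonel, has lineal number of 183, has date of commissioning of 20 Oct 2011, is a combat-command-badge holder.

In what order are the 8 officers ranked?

Mendoza, Whitfield, Moreau, Greco, Tanaka, Reyes, Sorensen, Castillo

By grade: Mendoza and Whitfield (Brigadier); then Moreau, Greco, Tanaka, Reyes, Sorensen and Castillo (Colonel).
Mendoza and Whitfield both have lineal number 897, so the next rule applies.
Mendoza and Whitfield are each not a combat-command-badge holder, so the next rule applies.
Among Mendoza and Whitfield, alphabetically by surname: Mendoza before Whitfield.
Among Moreau, Greco, Tanaka, Reyes, Sorensen and Castillo, by lineal number (lower first): Moreau (105) before Greco, Tanaka and Reyes (183) before Sorensen (945) before Castillo (949).
Among Greco, Tanaka and Reyes, a combat-command-badge holder before not a combat-command-badge holder: Greco and Tanaka (a combat-command-badge holder) before Reyes (not a combat-command-badge holder).
Among Greco and Tanaka, alphabetically by surname: Greco before Tanaka.
Full order: Mendoza, Whitfield, Moreau, Greco, Tanaka, Reyes, Sorensen, Castillo.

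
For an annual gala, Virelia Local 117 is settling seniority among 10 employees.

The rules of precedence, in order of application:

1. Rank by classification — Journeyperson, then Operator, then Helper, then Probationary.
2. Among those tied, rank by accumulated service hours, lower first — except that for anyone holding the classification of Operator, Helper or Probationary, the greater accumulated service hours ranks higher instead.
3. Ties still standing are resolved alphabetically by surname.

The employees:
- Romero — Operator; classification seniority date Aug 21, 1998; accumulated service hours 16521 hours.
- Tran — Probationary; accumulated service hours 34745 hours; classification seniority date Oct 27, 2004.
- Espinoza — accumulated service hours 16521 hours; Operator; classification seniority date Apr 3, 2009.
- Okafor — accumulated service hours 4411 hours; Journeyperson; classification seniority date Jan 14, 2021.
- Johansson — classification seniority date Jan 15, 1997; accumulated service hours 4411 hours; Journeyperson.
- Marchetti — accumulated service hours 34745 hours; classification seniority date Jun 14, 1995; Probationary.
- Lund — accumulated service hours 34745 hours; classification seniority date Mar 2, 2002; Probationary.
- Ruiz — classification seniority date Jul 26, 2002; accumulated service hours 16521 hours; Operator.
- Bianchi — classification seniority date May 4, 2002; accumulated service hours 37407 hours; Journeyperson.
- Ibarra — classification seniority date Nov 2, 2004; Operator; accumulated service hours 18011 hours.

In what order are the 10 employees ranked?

Johansson, Okafor, Bianchi, Ibarra, Espinoza, Romero, Ruiz, Lund, Marchetti, Tran

By classification: Johansson, Okafor and Bianchi (Journeyperson); then Ibarra, Espinoza, Romero and Ruiz (Operator); then Lund, Marchetti and Tran (Probationary).
Among Johansson, Okafor and Bianchi, by accumulated service hours (lower first): Johansson and Okafor (4411 hours) before Bianchi (37407 hours).
Among Johansson and Okafor, alphabetically by surname: Johansson before Okafor.
Among Ibarra, Espinoza, Romero and Ruiz, by accumulated service hours (higher first) (reversed rule for this group): Ibarra (18011 hours) before Espinoza, Romero and Ruiz (16521 hours).
Among Espinoza, Romero and Ruiz, alphabetically by surname: Espinoza before Romero before Ruiz.
Lund, Marchetti and Tran all have accumulated service hours 34745 hours, so the next rule applies.
Among Lund, Marchetti and Tran, alphabetically by surname: Lund before Marchetti before Tran.
Full order: Johansson, Okafor, Bianchi, Ibarra, Espinoza, Romero, Ruiz, Lund, Marchetti, Tran.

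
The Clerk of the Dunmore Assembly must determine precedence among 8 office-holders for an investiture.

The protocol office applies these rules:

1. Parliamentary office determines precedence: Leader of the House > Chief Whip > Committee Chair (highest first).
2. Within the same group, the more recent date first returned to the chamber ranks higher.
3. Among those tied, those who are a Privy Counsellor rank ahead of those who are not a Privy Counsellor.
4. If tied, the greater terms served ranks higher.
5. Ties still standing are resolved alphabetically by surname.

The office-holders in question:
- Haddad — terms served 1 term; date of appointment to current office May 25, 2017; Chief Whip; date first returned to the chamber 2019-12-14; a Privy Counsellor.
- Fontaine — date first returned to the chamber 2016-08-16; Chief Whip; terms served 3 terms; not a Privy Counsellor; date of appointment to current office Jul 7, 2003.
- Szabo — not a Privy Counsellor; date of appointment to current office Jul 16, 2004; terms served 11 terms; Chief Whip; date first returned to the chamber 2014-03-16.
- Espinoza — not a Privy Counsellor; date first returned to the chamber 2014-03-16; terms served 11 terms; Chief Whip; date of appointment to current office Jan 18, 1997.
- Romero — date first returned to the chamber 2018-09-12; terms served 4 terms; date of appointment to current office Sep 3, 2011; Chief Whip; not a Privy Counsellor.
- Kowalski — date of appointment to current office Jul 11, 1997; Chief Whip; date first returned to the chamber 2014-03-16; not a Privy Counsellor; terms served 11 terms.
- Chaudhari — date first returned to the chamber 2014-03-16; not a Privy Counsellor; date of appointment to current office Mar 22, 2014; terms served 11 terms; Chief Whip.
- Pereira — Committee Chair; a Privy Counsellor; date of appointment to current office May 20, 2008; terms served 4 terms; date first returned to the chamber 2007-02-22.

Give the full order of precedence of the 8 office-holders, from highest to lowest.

By parliamentary office: Haddad, Romero, Fontaine, Chaudhari, Espinoza, Kowalski and Szabo (Chief Whip); then Pereira (Committee Chair).
Among Haddad, Romero, Fontaine, Chaudhari, Espinoza, Kowalski and Szabo, by date first returned to the chamber (later first): Haddad (2019-12-14) before Romero (2018-09-12) before Fontaine (2016-08-16) before Chaudhari, Espinoza, Kowalski and Szabo (2014-03-16).
Chaudhari, Espinoza, Kowalski and Szabo are each not a Privy Counsellor, so the next rule applies.
Chaudhari, Espinoza, Kowalski and Szabo all have terms served 11 terms, so the next rule applies.
Among Chaudhari, Espinoza, Kowalski and Szabo, alphabetically by surname: Chaudhari before Espinoza before Kowalski before Szabo.
Full order: Haddad, Romero, Fontaine, Chaudhari, Espinoza, Kowalski, Szabo, Pereira.

Haddad, Romero, Fontaine, Chaudhari, Espinoza, Kowalski, Szabo, Pereira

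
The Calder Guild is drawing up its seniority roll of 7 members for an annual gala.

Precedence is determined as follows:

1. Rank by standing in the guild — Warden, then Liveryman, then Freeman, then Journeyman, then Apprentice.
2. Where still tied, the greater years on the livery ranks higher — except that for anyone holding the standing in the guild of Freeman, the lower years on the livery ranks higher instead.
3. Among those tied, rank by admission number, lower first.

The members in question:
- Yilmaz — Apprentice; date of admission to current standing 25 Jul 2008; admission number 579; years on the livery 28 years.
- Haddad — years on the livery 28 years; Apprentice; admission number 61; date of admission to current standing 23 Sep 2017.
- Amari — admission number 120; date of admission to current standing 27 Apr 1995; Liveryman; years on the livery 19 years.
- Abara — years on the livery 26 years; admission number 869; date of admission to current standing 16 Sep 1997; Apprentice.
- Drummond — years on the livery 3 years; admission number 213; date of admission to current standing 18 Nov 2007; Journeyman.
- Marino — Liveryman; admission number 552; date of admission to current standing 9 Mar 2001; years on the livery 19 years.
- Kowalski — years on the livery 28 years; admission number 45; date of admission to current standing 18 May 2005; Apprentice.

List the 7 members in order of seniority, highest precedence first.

Amari, Marino, Drummond, Kowalski, Haddad, Yilmaz, Abara

By standing in the guild: Amari and Marino (Liveryman); then Drummond (Journeyman); then Kowalski, Haddad, Yilmaz and Abara (Apprentice).
Amari and Marino both have years on the livery 19 years, so the next rule applies.
Among Amari and Marino, by admission number (lower first): Amari (120) before Marino (552).
Among Kowalski, Haddad, Yilmaz and Abara, by years on the livery (higher first): Kowalski, Haddad and Yilmaz (28 years) before Abara (26 years).
Among Kowalski, Haddad and Yilmaz, by admission number (lower first): Kowalski (45) before Haddad (61) before Yilmaz (579).
Full order: Amari, Marino, Drummond, Kowalski, Haddad, Yilmaz, Abara.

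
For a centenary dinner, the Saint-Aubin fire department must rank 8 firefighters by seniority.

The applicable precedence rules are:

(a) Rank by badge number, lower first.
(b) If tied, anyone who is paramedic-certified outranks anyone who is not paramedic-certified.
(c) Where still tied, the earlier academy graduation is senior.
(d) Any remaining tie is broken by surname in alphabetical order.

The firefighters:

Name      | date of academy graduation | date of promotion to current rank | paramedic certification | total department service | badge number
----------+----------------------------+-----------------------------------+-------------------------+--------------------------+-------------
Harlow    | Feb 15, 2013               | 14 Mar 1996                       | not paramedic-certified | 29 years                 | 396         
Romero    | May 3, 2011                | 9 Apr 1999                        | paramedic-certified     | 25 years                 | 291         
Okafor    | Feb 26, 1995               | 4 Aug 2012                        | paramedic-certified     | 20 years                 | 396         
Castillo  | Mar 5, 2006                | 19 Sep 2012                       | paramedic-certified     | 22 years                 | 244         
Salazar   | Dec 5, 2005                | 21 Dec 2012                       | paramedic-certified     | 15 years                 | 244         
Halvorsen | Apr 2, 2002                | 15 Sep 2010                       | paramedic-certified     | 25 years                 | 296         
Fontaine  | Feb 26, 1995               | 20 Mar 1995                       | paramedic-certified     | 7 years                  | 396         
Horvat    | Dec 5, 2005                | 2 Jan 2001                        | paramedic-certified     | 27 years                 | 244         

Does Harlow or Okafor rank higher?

By badge number (lower first): Horvat, Salazar and Castillo (each 244); then Romero (291); then Halvorsen (296); then Fontaine, Okafor and Harlow (each 396).
Horvat, Salazar and Castillo are each paramedic-certified, so the next rule applies.
Among Horvat, Salazar and Castillo, by date of academy graduation (earlier first): Horvat and Salazar (Dec 5, 2005) before Castillo (Mar 5, 2006).
Among Horvat and Salazar, alphabetically by surname: Horvat before Salazar.
Among Fontaine, Okafor and Harlow, paramedic-certified before not paramedic-certified: Fontaine and Okafor (paramedic-certified) before Harlow (not paramedic-certified).
Fontaine and Okafor both have date of academy graduation Feb 26, 1995, so the next rule applies.
Among Fontaine and Okafor, alphabetically by surname: Fontaine before Okafor.
So Okafor takes precedence.

Okafor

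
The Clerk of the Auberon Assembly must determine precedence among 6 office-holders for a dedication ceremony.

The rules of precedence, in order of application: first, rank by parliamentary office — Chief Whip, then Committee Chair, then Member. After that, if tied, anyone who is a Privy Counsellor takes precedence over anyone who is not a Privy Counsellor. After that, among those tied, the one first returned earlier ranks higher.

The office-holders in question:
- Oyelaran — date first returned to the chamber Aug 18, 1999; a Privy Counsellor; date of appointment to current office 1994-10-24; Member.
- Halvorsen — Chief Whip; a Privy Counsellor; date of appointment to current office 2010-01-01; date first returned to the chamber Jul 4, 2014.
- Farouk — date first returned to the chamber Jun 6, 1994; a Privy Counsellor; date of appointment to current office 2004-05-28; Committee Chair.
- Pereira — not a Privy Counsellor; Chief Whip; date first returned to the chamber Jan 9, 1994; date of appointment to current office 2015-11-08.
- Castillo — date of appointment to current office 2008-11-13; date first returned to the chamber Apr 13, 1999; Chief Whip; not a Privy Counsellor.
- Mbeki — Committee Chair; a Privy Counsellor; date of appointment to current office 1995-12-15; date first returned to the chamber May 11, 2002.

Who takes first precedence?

By parliamentary office: Halvorsen, Pereira and Castillo (Chief Whip); then Farouk and Mbeki (Committee Chair); then Oyelaran (Member).
Among Halvorsen, Pereira and Castillo, a Privy Counsellor before not a Privy Counsellor: Halvorsen (a Privy Counsellor) before Pereira and Castillo (not a Privy Counsellor).
Among Pereira and Castillo, by date first returned to the chamber (earlier first): Pereira (Jan 9, 1994) before Castillo (Apr 13, 1999).
Farouk and Mbeki are each a Privy Counsellor, so the next rule applies.
Among Farouk and Mbeki, by date first returned to the chamber (earlier first): Farouk (Jun 6, 1994) before Mbeki (May 11, 2002).
Order: Halvorsen, Pereira, Castillo, Farouk, Mbeki, Oyelaran.

Halvorsen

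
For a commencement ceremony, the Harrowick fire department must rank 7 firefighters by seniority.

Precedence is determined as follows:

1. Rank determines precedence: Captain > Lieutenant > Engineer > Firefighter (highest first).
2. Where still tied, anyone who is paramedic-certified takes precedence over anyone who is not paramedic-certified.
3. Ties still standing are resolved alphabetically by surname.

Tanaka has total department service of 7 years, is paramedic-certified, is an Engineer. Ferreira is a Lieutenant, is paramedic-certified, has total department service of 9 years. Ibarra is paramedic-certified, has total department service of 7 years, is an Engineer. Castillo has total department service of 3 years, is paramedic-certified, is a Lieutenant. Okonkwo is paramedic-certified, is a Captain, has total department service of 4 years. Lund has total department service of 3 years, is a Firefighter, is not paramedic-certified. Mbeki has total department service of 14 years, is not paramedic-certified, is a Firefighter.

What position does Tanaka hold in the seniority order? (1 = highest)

By rank: Okonkwo (Captain); then Castillo and Ferreira (Lieutenant); then Ibarra and Tanaka (Engineer); then Lund and Mbeki (Firefighter).
Castillo and Ferreira are each paramedic-certified, so the next rule applies.
Among Castillo and Ferreira, alphabetically by surname: Castillo before Ferreira.
Ibarra and Tanaka are each paramedic-certified, so the next rule applies.
Among Ibarra and Tanaka, alphabetically by surname: Ibarra before Tanaka.
Lund and Mbeki are each not paramedic-certified, so the next rule applies.
Among Lund and Mbeki, alphabetically by surname: Lund before Mbeki.
Order: Okonkwo, Castillo, Ferreira, Ibarra, Tanaka, Lund, Mbeki. So position 5.

5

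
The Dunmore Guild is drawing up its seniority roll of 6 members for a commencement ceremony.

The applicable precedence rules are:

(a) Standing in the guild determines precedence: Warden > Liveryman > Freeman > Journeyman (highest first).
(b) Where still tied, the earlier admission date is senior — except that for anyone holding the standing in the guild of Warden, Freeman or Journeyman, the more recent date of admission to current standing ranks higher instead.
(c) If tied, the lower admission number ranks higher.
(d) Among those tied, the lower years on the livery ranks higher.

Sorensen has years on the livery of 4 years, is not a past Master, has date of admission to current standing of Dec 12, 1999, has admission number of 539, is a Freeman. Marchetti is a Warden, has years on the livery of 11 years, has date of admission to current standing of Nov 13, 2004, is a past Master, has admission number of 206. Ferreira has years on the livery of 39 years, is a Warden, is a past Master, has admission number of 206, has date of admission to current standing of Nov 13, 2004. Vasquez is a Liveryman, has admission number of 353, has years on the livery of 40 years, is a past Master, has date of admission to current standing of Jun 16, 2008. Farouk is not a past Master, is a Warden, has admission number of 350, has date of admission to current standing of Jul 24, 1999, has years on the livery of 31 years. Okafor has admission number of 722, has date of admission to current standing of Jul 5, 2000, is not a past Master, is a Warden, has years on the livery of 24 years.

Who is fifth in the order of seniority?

Vasquez

By standing in the guild: Marchetti, Ferreira, Okafor and Farouk (Warden); then Vasquez (Liveryman); then Sorensen (Freeman).
Among Marchetti, Ferreira, Okafor and Farouk, by date of admission to current standing (later first) (reversed rule for this group): Marchetti and Ferreira (Nov 13, 2004) before Okafor (Jul 5, 2000) before Farouk (Jul 24, 1999).
Marchetti and Ferreira both have admission number 206, so the next rule applies.
Among Marchetti and Ferreira, by years on the livery (lower first): Marchetti (11 years) before Ferreira (39 years).
Order: Marchetti, Ferreira, Okafor, Farouk, Vasquez, Sorensen.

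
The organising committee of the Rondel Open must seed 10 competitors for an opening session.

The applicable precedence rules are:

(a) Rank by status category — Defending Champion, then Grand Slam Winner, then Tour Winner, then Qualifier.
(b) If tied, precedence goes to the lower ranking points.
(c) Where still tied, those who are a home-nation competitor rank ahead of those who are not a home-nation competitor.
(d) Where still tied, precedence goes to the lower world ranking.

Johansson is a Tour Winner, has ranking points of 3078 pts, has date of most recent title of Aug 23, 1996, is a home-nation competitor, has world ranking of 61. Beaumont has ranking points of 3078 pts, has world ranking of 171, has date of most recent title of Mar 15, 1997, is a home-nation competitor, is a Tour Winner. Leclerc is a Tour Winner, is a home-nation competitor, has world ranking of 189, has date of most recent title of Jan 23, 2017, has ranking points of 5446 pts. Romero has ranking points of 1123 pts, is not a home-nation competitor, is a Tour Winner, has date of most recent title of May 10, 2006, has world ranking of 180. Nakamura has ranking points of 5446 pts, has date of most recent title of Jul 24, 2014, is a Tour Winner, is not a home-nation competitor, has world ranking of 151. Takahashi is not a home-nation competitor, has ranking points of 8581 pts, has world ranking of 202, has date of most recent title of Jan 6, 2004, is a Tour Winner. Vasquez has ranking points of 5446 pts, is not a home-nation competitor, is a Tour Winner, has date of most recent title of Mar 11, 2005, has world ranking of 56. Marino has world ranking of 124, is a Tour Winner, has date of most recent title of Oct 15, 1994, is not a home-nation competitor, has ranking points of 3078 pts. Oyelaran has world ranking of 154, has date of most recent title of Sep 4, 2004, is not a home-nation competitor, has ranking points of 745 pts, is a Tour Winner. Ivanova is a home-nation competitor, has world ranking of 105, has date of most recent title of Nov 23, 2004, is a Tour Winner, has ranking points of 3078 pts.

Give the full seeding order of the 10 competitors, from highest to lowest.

Oyelaran, Romero, Johansson, Ivanova, Beaumont, Marino, Leclerc, Vasquez, Nakamura, Takahashi

By status category: Oyelaran, Romero, Johansson, Ivanova, Beaumont, Marino, Leclerc, Vasquez, Nakamura and Takahashi (Tour Winner).
Among Oyelaran, Romero, Johansson, Ivanova, Beaumont, Marino, Leclerc, Vasquez, Nakamura and Takahashi, by ranking points (lower first): Oyelaran (745 pts) before Romero (1123 pts) before Johansson, Ivanova, Beaumont and Marino (3078 pts) before Leclerc, Vasquez and Nakamura (5446 pts) before Takahashi (8581 pts).
Among Johansson, Ivanova, Beaumont and Marino, a home-nation competitor before not a home-nation competitor: Johansson, Ivanova and Beaumont (a home-nation competitor) before Marino (not a home-nation competitor).
Among Johansson, Ivanova and Beaumont, by world ranking (lower first): Johansson (61) before Ivanova (105) before Beaumont (171).
Among Leclerc, Vasquez and Nakamura, a home-nation competitor before not a home-nation competitor: Leclerc (a home-nation competitor) before Vasquez and Nakamura (not a home-nation competitor).
Among Vasquez and Nakamura, by world ranking (lower first): Vasquez (56) before Nakamura (151).
Full order: Oyelaran, Romero, Johansson, Ivanova, Beaumont, Marino, Leclerc, Vasquez, Nakamura, Takahashi.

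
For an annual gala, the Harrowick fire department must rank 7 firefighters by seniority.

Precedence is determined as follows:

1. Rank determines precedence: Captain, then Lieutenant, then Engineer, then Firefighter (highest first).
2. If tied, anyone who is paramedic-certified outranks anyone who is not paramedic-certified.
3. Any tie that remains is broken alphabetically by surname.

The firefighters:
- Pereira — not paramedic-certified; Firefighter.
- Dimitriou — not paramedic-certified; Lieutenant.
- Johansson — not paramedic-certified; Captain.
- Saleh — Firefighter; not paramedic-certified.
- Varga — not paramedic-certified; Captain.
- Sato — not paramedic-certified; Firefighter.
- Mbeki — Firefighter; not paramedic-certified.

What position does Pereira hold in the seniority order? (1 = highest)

5

By rank: Johansson and Varga (Captain); then Dimitriou (Lieutenant); then Mbeki, Pereira, Saleh and Sato (Firefighter).
Johansson and Varga are each not paramedic-certified, so the next rule applies.
Among Johansson and Varga, alphabetically by surname: Johansson before Varga.
Mbeki, Pereira, Saleh and Sato are each not paramedic-certified, so the next rule applies.
Among Mbeki, Pereira, Saleh and Sato, alphabetically by surname: Mbeki before Pereira before Saleh before Sato.
Order: Johansson, Varga, Dimitriou, Mbeki, Pereira, Saleh, Sato. So position 5.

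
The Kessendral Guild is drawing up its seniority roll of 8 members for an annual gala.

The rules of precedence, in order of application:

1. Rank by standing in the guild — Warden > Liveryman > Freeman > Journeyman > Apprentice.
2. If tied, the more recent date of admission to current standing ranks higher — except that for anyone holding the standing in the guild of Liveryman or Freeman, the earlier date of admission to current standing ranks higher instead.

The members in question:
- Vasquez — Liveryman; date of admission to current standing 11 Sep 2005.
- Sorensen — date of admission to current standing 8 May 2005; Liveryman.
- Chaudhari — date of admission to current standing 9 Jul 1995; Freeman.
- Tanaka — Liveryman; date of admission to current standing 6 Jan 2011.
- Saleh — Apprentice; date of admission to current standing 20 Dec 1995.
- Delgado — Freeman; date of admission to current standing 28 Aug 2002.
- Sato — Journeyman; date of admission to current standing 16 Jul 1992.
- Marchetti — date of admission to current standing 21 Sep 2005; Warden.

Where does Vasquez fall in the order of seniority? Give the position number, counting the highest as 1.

By standing in the guild: Marchetti (Warden); then Sorensen, Vasquez and Tanaka (Liveryman); then Chaudhari and Delgado (Freeman); then Sato (Journeyman); then Saleh (Apprentice).
Among Sorensen, Vasquez and Tanaka, by date of admission to current standing (earlier first) (reversed rule for this group): Sorensen (8 May 2005) before Vasquez (11 Sep 2005) before Tanaka (6 Jan 2011).
Among Chaudhari and Delgado, by date of admission to current standing (earlier first) (reversed rule for this group): Chaudhari (9 Jul 1995) before Delgado (28 Aug 2002).
Order: Marchetti, Sorensen, Vasquez, Tanaka, Chaudhari, Delgado, Sato, Saleh. So position 3.

3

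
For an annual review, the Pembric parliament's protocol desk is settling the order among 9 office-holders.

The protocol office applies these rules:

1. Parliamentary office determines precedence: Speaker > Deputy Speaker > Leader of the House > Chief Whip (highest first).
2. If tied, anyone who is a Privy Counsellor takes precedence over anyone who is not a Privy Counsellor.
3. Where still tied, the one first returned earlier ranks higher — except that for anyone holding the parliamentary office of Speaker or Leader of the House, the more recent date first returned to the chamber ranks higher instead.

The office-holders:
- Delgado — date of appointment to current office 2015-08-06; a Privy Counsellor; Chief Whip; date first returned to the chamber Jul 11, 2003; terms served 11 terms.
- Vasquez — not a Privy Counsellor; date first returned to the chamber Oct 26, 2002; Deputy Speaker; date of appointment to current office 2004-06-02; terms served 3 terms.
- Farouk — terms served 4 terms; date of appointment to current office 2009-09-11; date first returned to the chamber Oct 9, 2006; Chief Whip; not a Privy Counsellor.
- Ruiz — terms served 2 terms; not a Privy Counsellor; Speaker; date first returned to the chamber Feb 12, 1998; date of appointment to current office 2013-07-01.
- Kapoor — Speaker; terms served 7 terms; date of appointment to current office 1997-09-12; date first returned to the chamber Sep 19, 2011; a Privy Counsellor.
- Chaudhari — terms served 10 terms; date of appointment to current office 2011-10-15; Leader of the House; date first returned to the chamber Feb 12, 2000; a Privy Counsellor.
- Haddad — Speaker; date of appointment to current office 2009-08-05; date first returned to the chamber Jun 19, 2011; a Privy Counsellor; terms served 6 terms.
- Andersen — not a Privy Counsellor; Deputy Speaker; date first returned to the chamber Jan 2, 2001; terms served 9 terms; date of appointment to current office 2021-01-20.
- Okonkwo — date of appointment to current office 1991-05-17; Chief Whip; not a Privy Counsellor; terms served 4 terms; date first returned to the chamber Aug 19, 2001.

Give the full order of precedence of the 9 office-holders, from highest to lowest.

Kapoor, Haddad, Ruiz, Andersen, Vasquez, Chaudhari, Delgado, Okonkwo, Farouk

By parliamentary office: Kapoor, Haddad and Ruiz (Speaker); then Andersen and Vasquez (Deputy Speaker); then Chaudhari (Leader of the House); then Delgado, Okonkwo and Farouk (Chief Whip).
Among Kapoor, Haddad and Ruiz, a Privy Counsellor before not a Privy Counsellor: Kapoor and Haddad (a Privy Counsellor) before Ruiz (not a Privy Counsellor).
Among Kapoor and Haddad, by date first returned to the chamber (later first) (reversed rule for this group): Kapoor (Sep 19, 2011) before Haddad (Jun 19, 2011).
Andersen and Vasquez are each not a Privy Counsellor, so the next rule applies.
Among Andersen and Vasquez, by date first returned to the chamber (earlier first): Andersen (Jan 2, 2001) before Vasquez (Oct 26, 2002).
Among Delgado, Okonkwo and Farouk, a Privy Counsellor before not a Privy Counsellor: Delgado (a Privy Counsellor) before Okonkwo and Farouk (not a Privy Counsellor).
Among Okonkwo and Farouk, by date first returned to the chamber (earlier first): Okonkwo (Aug 19, 2001) before Farouk (Oct 9, 2006).
Full order: Kapoor, Haddad, Ruiz, Andersen, Vasquez, Chaudhari, Delgado, Okonkwo, Farouk.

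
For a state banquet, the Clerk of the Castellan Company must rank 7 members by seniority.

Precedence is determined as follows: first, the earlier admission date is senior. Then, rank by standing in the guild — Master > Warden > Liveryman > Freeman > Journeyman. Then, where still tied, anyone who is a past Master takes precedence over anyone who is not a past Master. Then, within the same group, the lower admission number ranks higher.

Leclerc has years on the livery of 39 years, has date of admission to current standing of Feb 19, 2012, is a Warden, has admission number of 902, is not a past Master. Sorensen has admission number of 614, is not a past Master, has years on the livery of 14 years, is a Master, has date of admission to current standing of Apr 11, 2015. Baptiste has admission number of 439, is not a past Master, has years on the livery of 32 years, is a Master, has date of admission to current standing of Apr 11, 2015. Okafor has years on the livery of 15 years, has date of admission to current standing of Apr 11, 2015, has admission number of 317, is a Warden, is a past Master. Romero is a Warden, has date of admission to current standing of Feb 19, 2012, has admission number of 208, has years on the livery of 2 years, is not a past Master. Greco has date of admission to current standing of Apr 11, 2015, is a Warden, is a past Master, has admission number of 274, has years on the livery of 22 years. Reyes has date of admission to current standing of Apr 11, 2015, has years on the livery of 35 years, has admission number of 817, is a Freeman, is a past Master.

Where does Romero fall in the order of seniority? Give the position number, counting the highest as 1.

1

By date of admission to current standing (earlier first): Romero and Leclerc (both Feb 19, 2012); then Baptiste, Sorensen, Greco, Okafor and Reyes (each Apr 11, 2015).
Romero and Leclerc are each Warden, so the next rule applies.
Romero and Leclerc are each not a past Master, so the next rule applies.
Among Romero and Leclerc, by admission number (lower first): Romero (208) before Leclerc (902).
Among Baptiste, Sorensen, Greco, Okafor and Reyes, by standing in the guild: Baptiste and Sorensen (Master) before Greco and Okafor (Warden) before Reyes (Freeman).
Baptiste and Sorensen are each not a past Master, so the next rule applies.
Among Baptiste and Sorensen, by admission number (lower first): Baptiste (439) before Sorensen (614).
Greco and Okafor are each a past Master, so the next rule applies.
Among Greco and Okafor, by admission number (lower first): Greco (274) before Okafor (317).
Order: Romero, Leclerc, Baptiste, Sorensen, Greco, Okafor, Reyes. So position 1.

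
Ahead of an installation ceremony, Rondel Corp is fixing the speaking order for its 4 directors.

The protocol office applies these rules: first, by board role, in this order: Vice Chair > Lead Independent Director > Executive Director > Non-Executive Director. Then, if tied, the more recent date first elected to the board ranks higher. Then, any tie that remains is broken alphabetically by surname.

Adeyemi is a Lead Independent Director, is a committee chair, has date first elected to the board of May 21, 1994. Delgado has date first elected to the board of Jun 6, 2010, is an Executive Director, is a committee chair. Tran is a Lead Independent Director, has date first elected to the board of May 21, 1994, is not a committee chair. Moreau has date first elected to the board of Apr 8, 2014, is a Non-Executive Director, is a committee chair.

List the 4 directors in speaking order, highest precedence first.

Adeyemi, Tran, Delgado, Moreau

By board role: Adeyemi and Tran (Lead Independent Director); then Delgado (Executive Director); then Moreau (Non-Executive Director).
Adeyemi and Tran both have date first elected to the board May 21, 1994, so the next rule applies.
Among Adeyemi and Tran, alphabetically by surname: Adeyemi before Tran.
Full order: Adeyemi, Tran, Delgado, Moreau.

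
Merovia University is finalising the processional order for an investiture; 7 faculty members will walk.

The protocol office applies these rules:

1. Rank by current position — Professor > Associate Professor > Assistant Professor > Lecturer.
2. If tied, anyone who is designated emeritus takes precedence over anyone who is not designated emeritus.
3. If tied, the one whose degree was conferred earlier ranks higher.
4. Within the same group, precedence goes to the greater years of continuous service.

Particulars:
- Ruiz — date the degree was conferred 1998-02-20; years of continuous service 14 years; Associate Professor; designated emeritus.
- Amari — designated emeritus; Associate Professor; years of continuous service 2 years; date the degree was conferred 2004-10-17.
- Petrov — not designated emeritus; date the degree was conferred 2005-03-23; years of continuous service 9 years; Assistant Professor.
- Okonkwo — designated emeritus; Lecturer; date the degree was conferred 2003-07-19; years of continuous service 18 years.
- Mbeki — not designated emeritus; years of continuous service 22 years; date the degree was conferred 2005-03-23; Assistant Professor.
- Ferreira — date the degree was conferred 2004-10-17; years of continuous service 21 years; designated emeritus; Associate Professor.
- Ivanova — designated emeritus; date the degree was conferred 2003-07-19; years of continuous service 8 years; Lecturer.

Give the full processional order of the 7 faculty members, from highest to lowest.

By current position: Ruiz, Ferreira and Amari (Associate Professor); then Mbeki and Petrov (Assistant Professor); then Okonkwo and Ivanova (Lecturer).
Ruiz, Ferreira and Amari are each designated emeritus, so the next rule applies.
Among Ruiz, Ferreira and Amari, by date the degree was conferred (earlier first): Ruiz (1998-02-20) before Ferreira and Amari (2004-10-17).
Among Ferreira and Amari, by years of continuous service (higher first): Ferreira (21 years) before Amari (2 years).
Mbeki and Petrov are each not designated emeritus, so the next rule applies.
Mbeki and Petrov both have date the degree was conferred 2005-03-23, so the next rule applies.
Among Mbeki and Petrov, by years of continuous service (higher first): Mbeki (22 years) before Petrov (9 years).
Okonkwo and Ivanova are each designated emeritus, so the next rule applies.
Okonkwo and Ivanova both have date the degree was conferred 2003-07-19, so the next rule applies.
Among Okonkwo and Ivanova, by years of continuous service (higher first): Okonkwo (18 years) before Ivanova (8 years).
Full order: Ruiz, Ferreira, Amari, Mbeki, Petrov, Okonkwo, Ivanova.

Ruiz, Ferreira, Amari, Mbeki, Petrov, Okonkwo, Ivanova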